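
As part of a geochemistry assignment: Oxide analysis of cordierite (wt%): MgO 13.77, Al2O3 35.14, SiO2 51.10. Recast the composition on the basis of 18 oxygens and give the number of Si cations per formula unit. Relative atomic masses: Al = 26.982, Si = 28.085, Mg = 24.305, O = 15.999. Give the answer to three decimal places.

13.77 wt% MgO ÷ 40.304 g/mol = 0.34165 mol, giving 0.34165 Mg and 0.34165 O.
35.14 wt% Al2O3 ÷ 101.961 g/mol = 0.34464 mol, giving 0.68928 Al and 1.03392 O.
51.10 wt% SiO2 ÷ 60.083 g/mol = 0.85049 mol, giving 0.85049 Si and 1.70098 O.
Oxygen sums to 3.07655; scaling by 18/3.07655 = 5.85071 puts the formula on 18 O.
Si: 0.85049 × 5.85071 = 4.976 atoms per formula unit.

4.976 Si apfu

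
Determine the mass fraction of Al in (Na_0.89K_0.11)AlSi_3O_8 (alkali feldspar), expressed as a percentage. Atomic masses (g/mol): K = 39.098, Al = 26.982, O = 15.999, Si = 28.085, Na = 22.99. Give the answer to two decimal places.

Molar mass of (Na_0.89K_0.11)AlSi_3O_8: 0.89×22.99 + 0.11×39.098 + 1×26.982 + 3×28.085 + 8×15.999 = 263.991 g/mol.
Mass of Al per formula unit: 1 × 26.982 = 26.982 g.
Weight fraction Al = 26.982 / 263.991 = 0.1022.

10.22 weight percent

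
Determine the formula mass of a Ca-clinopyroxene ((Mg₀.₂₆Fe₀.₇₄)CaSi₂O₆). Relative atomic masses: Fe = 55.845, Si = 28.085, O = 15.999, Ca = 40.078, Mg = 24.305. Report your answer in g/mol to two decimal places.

Mg: 0.26 × 24.305 = 6.3193
Fe: 0.74 × 55.845 = 41.3253
Ca: 1 × 40.078 = 40.0780
Si: 2 × 28.085 = 56.1700
O: 6 × 15.999 = 95.9940
Summing the contributions gives the formula mass.

239.89 g/mol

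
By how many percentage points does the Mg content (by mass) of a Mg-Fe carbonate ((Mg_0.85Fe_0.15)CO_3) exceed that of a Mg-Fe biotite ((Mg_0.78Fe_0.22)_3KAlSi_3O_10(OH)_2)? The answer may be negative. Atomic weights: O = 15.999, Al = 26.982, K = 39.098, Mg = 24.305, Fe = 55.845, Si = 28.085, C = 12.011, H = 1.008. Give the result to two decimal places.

Mg in (Mg_0.85Fe_0.15)CO_3: molar mass 89.044 g/mol; 0.85×24.305 = 20.659 g → 23.20 wt%.
Mg in (Mg_0.78Fe_0.22)_3KAlSi_3O_10(OH)_2: molar mass 438.070 g/mol; 2.34×24.305 = 56.874 g → 12.98 wt%.
Difference = 23.20 − 12.98 = 10.22 percentage points.

10.22 percentage points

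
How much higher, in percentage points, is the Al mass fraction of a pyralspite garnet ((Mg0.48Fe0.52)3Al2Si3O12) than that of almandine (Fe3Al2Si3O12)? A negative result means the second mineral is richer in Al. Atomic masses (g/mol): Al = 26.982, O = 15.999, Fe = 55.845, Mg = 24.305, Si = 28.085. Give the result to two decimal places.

First mineral: 53.964 g Al in 452.324 g formula = 11.93 wt% Al.
Second mineral: 53.964 g Al in 497.742 g formula = 10.84 wt% Al.
11.93% − 10.84% gives a difference of 1.09 percentage points.

1.09 percentage points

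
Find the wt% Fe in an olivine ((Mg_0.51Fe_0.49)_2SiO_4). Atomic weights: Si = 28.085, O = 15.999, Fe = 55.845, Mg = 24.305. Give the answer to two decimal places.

Formula mass = 1.02*24.305 + 0.98*55.845 + 1*28.085 + 4*15.999 = 171.600 g/mol, of which 54.728 g is Fe.
So Fe makes up 54.728/171.600 = 0.3189 of the mass, i.e. 31.89%.

31.89 weight percent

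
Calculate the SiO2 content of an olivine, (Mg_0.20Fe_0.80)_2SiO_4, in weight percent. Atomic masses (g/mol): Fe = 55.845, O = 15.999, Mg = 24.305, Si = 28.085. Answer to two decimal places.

Formula mass = 191.155 g/mol.
1 Si → 1.0000 mol SiO2 per formula unit; M(SiO2) = 60.083, so SiO2 mass = 60.083 g.
60.083/191.155 × 100 = 31.43 wt%.

31.43 wt%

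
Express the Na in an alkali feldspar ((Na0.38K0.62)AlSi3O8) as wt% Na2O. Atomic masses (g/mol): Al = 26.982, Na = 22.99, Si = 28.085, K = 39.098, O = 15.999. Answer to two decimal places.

4.33 wt%

Molar mass of (Na0.38K0.62)AlSi3O8 = 0.38·22.99 + 0.62·39.098 + 1·26.982 + 3·28.085 + 8·15.999 = 272.206 g/mol.
Each formula unit contains 0.38 Na, equivalent to 0.38/2 = 0.1900 mol Na2O.
M(Na2O) = 2×22.99 + 1×15.999 = 61.979 g/mol.
Mass of Na2O per formula unit = 0.1900 × 61.979 = 11.776 g.
Na2O wt% = 11.776 / 272.206 × 100 = 4.33%.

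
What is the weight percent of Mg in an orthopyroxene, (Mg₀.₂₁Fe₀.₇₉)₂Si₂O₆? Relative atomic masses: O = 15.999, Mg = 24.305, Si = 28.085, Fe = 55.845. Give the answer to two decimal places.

4.07 weight percent

M((Mg₀.₂₁Fe₀.₇₉)₂Si₂O₆) = 250.607 g/mol.
Mg contributes 0.42 × 24.305 = 10.208 g per mole.
10.208/250.607 = 0.0407 → 4.07%.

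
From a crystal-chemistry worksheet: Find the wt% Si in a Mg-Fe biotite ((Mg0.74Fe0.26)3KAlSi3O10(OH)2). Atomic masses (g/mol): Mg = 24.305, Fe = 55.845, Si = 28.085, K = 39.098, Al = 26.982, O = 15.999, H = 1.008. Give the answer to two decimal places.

19.07 wt%

M((Mg0.74Fe0.26)3KAlSi3O10(OH)2) = 441.855 g/mol.
Si contributes 3 × 28.085 = 84.255 g per mole.
84.255/441.855 = 0.1907 → 19.07%.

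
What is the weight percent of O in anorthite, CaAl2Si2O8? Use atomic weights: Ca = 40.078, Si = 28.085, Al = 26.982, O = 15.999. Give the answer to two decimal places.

Formula mass = 1×40.078 + 2×26.982 + 2×28.085 + 8×15.999 = 278.204 g/mol, of which 127.992 g is O.
So O makes up 127.992/278.204 = 0.4601 of the mass, i.e. 46.01%.

46.01 mass %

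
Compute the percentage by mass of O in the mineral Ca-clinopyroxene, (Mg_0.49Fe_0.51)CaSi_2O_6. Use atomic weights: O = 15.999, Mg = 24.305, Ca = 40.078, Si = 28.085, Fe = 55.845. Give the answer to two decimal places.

41.26 weight percent

M((Mg_0.49Fe_0.51)CaSi_2O_6) = 232.632 g/mol.
O contributes 6 × 15.999 = 95.994 g per mole.
95.994/232.632 = 0.4126 → 41.26%.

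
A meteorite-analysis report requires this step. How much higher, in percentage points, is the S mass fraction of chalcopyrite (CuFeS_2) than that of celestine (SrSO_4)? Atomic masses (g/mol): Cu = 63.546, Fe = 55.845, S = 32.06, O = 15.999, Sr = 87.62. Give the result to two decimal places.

M(CuFeS_2) = 183.511 g/mol, so wt% S = 64.120/183.511 × 100 = 34.94%.
M(SrSO_4) = 183.676 g/mol, so wt% S = 32.060/183.676 × 100 = 17.45%.
34.94 − 17.45 = 17.49 pp.

17.49 percentage points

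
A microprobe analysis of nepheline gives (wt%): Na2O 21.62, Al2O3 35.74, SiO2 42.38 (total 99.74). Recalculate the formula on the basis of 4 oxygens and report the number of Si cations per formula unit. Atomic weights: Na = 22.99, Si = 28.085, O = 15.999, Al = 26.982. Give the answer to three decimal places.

1.004 Si apfu

Na2O: 21.62/61.979 = 0.34883 mol → 0.69766 mol Na, 0.34883 mol O.
Al2O3: 35.74/101.961 = 0.35053 mol → 0.70106 mol Al, 1.05159 mol O.
SiO2: 42.38/60.083 = 0.70536 mol → 0.70536 mol Si, 1.41072 mol O.
Total oxygen = 2.81114 mol. Normalization factor = 4/2.81114 = 1.42291.
Si per 4 O = 0.70536 × 1.42291 = 1.004.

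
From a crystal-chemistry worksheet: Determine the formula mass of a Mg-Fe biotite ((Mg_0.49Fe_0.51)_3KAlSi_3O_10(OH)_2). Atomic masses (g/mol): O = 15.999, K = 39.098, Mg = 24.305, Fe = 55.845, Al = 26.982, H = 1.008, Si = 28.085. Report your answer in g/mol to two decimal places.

M = 1.47×24.305 + 1.53×55.845 + 1×39.098 + 1×26.982 + 3×28.085 + 12×15.999 + 2×1.008

465.51 g/mol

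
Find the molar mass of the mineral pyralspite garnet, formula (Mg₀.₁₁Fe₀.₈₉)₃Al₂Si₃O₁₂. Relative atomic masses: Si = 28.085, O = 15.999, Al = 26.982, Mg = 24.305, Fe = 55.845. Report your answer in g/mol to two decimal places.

487.33 g/mol

M = 0.33*24.305 + 2.67*55.845 + 2*26.982 + 3*28.085 + 12*15.999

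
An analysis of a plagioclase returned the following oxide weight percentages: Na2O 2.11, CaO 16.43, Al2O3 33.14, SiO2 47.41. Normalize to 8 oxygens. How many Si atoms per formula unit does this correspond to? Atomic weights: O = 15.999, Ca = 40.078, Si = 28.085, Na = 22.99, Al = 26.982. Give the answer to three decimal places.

2.11 wt% Na2O ÷ 61.979 g/mol = 0.03404 mol, giving 0.06808 Na and 0.03404 O.
16.43 wt% CaO ÷ 56.077 g/mol = 0.29299 mol, giving 0.29299 Ca and 0.29299 O.
33.14 wt% Al2O3 ÷ 101.961 g/mol = 0.32503 mol, giving 0.65006 Al and 0.97509 O.
47.41 wt% SiO2 ÷ 60.083 g/mol = 0.78908 mol, giving 0.78908 Si and 1.57816 O.
Oxygen sums to 2.88028; scaling by 8/2.88028 = 2.77751 puts the formula on 8 O.
Si: 0.78908 × 2.77751 = 2.192 atoms per formula unit.

2.192 Si apfu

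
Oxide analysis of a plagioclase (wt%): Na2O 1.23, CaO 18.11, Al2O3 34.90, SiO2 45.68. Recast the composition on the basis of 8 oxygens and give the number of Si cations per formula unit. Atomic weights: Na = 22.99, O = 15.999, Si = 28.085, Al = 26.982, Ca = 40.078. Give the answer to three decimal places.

1.23 wt% Na2O ÷ 61.979 g/mol = 0.01985 mol, giving 0.03970 Na and 0.01985 O.
18.11 wt% CaO ÷ 56.077 g/mol = 0.32295 mol, giving 0.32295 Ca and 0.32295 O.
34.90 wt% Al2O3 ÷ 101.961 g/mol = 0.34229 mol, giving 0.68458 Al and 1.02687 O.
45.68 wt% SiO2 ÷ 60.083 g/mol = 0.76028 mol, giving 0.76028 Si and 1.52056 O.
Oxygen sums to 2.89023; scaling by 8/2.89023 = 2.76795 puts the formula on 8 O.
Si: 0.76028 × 2.76795 = 2.104 atoms per formula unit.

2.104 Si apfu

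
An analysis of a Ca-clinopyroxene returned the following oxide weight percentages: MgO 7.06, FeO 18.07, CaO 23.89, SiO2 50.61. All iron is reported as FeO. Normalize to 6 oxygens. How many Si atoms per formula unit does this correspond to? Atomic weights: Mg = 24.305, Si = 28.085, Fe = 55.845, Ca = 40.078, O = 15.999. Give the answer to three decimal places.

MgO: 7.06/40.304 = 0.17517 mol → 0.17517 mol Mg, 0.17517 mol O.
FeO: 18.07/71.844 = 0.25152 mol → 0.25152 mol Fe, 0.25152 mol O.
CaO: 23.89/56.077 = 0.42602 mol → 0.42602 mol Ca, 0.42602 mol O.
SiO2: 50.61/60.083 = 0.84233 mol → 0.84233 mol Si, 1.68466 mol O.
Total oxygen = 2.53737 mol. Normalization factor = 6/2.53737 = 2.36465.
Si per 6 O = 0.84233 × 2.36465 = 1.992.

1.992 Si apfu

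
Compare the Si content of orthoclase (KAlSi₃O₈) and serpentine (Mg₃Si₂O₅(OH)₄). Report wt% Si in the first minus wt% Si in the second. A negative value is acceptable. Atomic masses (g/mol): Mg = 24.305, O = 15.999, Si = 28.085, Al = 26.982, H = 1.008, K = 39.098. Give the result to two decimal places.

M(KAlSi₃O₈) = 278.327 g/mol, so wt% Si = 84.255/278.327 × 100 = 30.27%.
M(Mg₃Si₂O₅(OH)₄) = 277.108 g/mol, so wt% Si = 56.170/277.108 × 100 = 20.27%.
30.27 − 20.27 = 10.00 pp.

10.00 percentage points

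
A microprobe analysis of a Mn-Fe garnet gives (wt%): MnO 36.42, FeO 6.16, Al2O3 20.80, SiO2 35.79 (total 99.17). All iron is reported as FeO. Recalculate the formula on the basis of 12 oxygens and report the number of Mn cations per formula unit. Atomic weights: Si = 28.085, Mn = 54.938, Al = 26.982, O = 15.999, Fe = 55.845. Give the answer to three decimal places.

MnO: 36.42/70.937 = 0.51341 mol → 0.51341 mol Mn, 0.51341 mol O.
FeO: 6.16/71.844 = 0.08574 mol → 0.08574 mol Fe, 0.08574 mol O.
Al2O3: 20.80/101.961 = 0.20400 mol → 0.40800 mol Al, 0.61200 mol O.
SiO2: 35.79/60.083 = 0.59568 mol → 0.59568 mol Si, 1.19136 mol O.
Total oxygen = 2.40251 mol. Normalization factor = 12/2.40251 = 4.99478.
Mn per 12 O = 0.51341 × 4.99478 = 2.564.

2.564 Mn apfu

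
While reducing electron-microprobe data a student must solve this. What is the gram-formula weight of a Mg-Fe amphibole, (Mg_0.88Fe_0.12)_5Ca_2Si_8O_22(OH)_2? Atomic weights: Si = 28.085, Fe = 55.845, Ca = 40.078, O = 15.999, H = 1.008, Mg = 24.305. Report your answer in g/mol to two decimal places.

The formula mass is the sum 4.40×24.305 + 0.60×55.845 + 2×40.078 + 8×28.085 + 24×15.999 + 2×1.008.

831.28 g/mol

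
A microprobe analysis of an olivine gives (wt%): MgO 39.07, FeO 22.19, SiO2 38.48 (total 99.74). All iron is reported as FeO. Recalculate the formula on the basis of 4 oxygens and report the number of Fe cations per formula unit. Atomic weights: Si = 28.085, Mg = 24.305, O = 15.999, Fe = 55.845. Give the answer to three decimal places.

0.483 Fe apfu

MgO: 39.07/40.304 = 0.96938 mol → 0.96938 mol Mg, 0.96938 mol O.
FeO: 22.19/71.844 = 0.30886 mol → 0.30886 mol Fe, 0.30886 mol O.
SiO2: 38.48/60.083 = 0.64045 mol → 0.64045 mol Si, 1.28090 mol O.
Total oxygen = 2.55914 mol. Normalization factor = 4/2.55914 = 1.56303.
Fe per 4 O = 0.30886 × 1.56303 = 0.483.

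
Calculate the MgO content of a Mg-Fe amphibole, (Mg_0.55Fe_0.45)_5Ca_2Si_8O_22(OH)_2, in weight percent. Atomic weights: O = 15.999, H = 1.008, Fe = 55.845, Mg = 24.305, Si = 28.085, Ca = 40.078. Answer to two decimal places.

12.55 wt%

Molar mass of (Mg_0.55Fe_0.45)_5Ca_2Si_8O_22(OH)_2 = 2.75×24.305 + 2.25×55.845 + 2×40.078 + 8×28.085 + 24×15.999 + 2×1.008 = 883.318 g/mol.
Each formula unit contains 2.75 Mg, equivalent to 2.75/1 = 2.7500 mol MgO.
M(MgO) = 1×24.305 + 1×15.999 = 40.304 g/mol.
Mass of MgO per formula unit = 2.7500 × 40.304 = 110.836 g.
MgO wt% = 110.836 / 883.318 × 100 = 12.55%.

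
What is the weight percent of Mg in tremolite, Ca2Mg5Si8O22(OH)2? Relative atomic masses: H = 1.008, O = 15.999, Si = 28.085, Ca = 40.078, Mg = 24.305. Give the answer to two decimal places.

14.96 wt%

Molar mass of Ca2Mg5Si8O22(OH)2: 2·40.078 + 5·24.305 + 8·28.085 + 24·15.999 + 2·1.008 = 812.353 g/mol.
Mass of Mg per formula unit: 5 × 24.305 = 121.525 g.
Weight fraction Mg = 121.525 / 812.353 = 0.1496.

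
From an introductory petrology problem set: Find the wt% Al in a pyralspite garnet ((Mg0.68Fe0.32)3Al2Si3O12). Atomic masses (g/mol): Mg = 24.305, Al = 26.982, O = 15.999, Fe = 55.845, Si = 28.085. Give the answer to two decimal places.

Formula mass = 2.04×24.305 + 0.96×55.845 + 2×26.982 + 3×28.085 + 12×15.999 = 433.400 g/mol, of which 53.964 g is Al.
So Al makes up 53.964/433.400 = 0.1245 of the mass, i.e. 12.45%.

12.45 weight percent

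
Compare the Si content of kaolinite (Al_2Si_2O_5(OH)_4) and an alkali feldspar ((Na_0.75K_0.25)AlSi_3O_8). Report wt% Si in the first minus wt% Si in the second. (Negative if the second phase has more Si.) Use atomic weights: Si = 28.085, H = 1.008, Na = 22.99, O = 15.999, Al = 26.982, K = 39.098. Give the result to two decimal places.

-9.89 percentage points

M(Al_2Si_2O_5(OH)_4) = 258.157 g/mol, so wt% Si = 56.170/258.157 × 100 = 21.76%.
M((Na_0.75K_0.25)AlSi_3O_8) = 266.246 g/mol, so wt% Si = 84.255/266.246 × 100 = 31.65%.
21.76 − 31.65 = -9.89 pp.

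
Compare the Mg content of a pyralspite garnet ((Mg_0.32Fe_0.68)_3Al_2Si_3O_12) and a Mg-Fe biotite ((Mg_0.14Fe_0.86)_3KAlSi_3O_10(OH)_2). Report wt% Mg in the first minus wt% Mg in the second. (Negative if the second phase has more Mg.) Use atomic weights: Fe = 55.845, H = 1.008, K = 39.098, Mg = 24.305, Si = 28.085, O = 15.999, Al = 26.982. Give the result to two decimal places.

2.94 percentage points

M((Mg_0.32Fe_0.68)_3Al_2Si_3O_12) = 467.464 g/mol, so wt% Mg = 23.333/467.464 × 100 = 4.99%.
M((Mg_0.14Fe_0.86)_3KAlSi_3O_10(OH)_2) = 498.627 g/mol, so wt% Mg = 10.208/498.627 × 100 = 2.05%.
4.99 − 2.05 = 2.94 pp.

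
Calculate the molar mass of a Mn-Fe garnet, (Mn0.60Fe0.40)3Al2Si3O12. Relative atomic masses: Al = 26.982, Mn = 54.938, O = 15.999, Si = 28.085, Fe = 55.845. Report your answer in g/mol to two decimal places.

496.11 g/mol

M = 1.80(54.938) + 1.20(55.845) + 2(26.982) + 3(28.085) + 12(15.999)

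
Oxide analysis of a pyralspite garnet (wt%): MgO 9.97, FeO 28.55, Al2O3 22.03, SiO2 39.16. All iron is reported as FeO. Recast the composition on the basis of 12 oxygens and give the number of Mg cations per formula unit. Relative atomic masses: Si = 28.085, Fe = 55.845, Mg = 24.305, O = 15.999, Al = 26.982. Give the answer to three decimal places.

MgO: 9.97/40.304 = 0.24737 mol → 0.24737 mol Mg, 0.24737 mol O.
FeO: 28.55/71.844 = 0.39739 mol → 0.39739 mol Fe, 0.39739 mol O.
Al2O3: 22.03/101.961 = 0.21606 mol → 0.43212 mol Al, 0.64818 mol O.
SiO2: 39.16/60.083 = 0.65177 mol → 0.65177 mol Si, 1.30354 mol O.
Total oxygen = 2.59648 mol. Normalization factor = 12/2.59648 = 4.62164.
Mg per 12 O = 0.24737 × 4.62164 = 1.143.

1.143 Mg apfu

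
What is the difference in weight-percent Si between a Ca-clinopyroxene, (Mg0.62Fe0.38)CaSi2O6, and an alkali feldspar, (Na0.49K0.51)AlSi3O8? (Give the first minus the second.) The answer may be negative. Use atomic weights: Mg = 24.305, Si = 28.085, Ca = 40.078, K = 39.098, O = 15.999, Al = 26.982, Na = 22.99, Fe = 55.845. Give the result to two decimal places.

-6.58 percentage points

M((Mg0.62Fe0.38)CaSi2O6) = 228.532 g/mol, so wt% Si = 56.170/228.532 × 100 = 24.58%.
M((Na0.49K0.51)AlSi3O8) = 270.434 g/mol, so wt% Si = 84.255/270.434 × 100 = 31.16%.
24.58 − 31.16 = -6.58 pp.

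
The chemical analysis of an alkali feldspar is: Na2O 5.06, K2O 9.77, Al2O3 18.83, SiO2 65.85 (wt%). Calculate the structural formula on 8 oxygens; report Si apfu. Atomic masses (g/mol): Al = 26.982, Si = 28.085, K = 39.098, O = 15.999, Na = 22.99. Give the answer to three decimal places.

5.06 wt% Na2O ÷ 61.979 g/mol = 0.08164 mol, giving 0.16328 Na and 0.08164 O.
9.77 wt% K2O ÷ 94.195 g/mol = 0.10372 mol, giving 0.20744 K and 0.10372 O.
18.83 wt% Al2O3 ÷ 101.961 g/mol = 0.18468 mol, giving 0.36936 Al and 0.55404 O.
65.85 wt% SiO2 ÷ 60.083 g/mol = 1.09598 mol, giving 1.09598 Si and 2.19196 O.
Oxygen sums to 2.93136; scaling by 8/2.93136 = 2.72911 puts the formula on 8 O.
Si: 1.09598 × 2.72911 = 2.991 atoms per formula unit.

2.991 Si apfu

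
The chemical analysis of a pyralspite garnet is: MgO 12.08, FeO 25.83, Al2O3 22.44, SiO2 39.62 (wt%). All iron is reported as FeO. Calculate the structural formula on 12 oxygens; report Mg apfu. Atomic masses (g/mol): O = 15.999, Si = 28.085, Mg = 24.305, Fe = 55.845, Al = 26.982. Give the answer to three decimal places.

1.363 Mg apfu

12.08 wt% MgO ÷ 40.304 g/mol = 0.29972 mol, giving 0.29972 Mg and 0.29972 O.
25.83 wt% FeO ÷ 71.844 g/mol = 0.35953 mol, giving 0.35953 Fe and 0.35953 O.
22.44 wt% Al2O3 ÷ 101.961 g/mol = 0.22008 mol, giving 0.44016 Al and 0.66024 O.
39.62 wt% SiO2 ÷ 60.083 g/mol = 0.65942 mol, giving 0.65942 Si and 1.31884 O.
Oxygen sums to 2.63833; scaling by 12/2.63833 = 4.54833 puts the formula on 12 O.
Mg: 0.29972 × 4.54833 = 1.363 atoms per formula unit.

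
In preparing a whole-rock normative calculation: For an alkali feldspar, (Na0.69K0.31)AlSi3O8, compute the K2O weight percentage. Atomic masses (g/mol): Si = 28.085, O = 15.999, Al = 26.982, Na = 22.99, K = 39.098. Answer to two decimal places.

5.46 wt%

M((Na0.69K0.31)AlSi3O8) = 267.212 g/mol; M(K2O) = 94.195 g/mol.
Moles K2O per formula unit = 0.31 K ÷ 2 = 0.1550.
K2O fraction = (0.1550 × 94.195) / 267.212 = 14.600/267.212 = 0.0546.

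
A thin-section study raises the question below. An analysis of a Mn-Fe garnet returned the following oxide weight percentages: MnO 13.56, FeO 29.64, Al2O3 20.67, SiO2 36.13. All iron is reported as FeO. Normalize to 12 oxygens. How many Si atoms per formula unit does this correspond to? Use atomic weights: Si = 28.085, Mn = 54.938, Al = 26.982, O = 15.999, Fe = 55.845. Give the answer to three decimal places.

MnO (M=70.937): mol = 0.19116; Mn = 0.19116, O = 0.19116.
FeO (M=71.844): mol = 0.41256; Fe = 0.41256, O = 0.41256.
Al2O3 (M=101.961): mol = 0.20272; Al = 0.40544, O = 0.60816.
SiO2 (M=60.083): mol = 0.60133; Si = 0.60133, O = 1.20266.
ΣO = 2.41454; factor = 12/ΣO = 4.96989.
Si apfu = 0.60133 × 4.96989 = 2.989.

2.989 Si apfu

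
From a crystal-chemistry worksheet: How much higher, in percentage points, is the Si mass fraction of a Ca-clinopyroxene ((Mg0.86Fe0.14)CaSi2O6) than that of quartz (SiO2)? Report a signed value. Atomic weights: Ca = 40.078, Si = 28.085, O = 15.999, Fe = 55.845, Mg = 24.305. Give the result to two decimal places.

-21.32 percentage points

Si in (Mg0.86Fe0.14)CaSi2O6: molar mass 220.963 g/mol; 2×28.085 = 56.170 g → 25.42 wt%.
Si in SiO2: molar mass 60.083 g/mol; 1×28.085 = 28.085 g → 46.74 wt%.
Difference = 25.42 − 46.74 = -21.32 percentage points.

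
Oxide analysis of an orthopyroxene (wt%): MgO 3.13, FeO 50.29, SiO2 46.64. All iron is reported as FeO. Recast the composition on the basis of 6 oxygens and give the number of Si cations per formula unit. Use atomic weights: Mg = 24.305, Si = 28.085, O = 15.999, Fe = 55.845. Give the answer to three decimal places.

3.13 wt% MgO ÷ 40.304 g/mol = 0.07766 mol, giving 0.07766 Mg and 0.07766 O.
50.29 wt% FeO ÷ 71.844 g/mol = 0.69999 mol, giving 0.69999 Fe and 0.69999 O.
46.64 wt% SiO2 ÷ 60.083 g/mol = 0.77626 mol, giving 0.77626 Si and 1.55252 O.
Oxygen sums to 2.33017; scaling by 6/2.33017 = 2.57492 puts the formula on 6 O.
Si: 0.77626 × 2.57492 = 1.999 atoms per formula unit.

1.999 Si apfu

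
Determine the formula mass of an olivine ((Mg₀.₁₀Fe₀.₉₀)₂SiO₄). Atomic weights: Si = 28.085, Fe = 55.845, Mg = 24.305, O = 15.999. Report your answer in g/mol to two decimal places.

197.46 g/mol

Mg: 0.20 × 24.305 = 4.8610
Fe: 1.80 × 55.845 = 100.5210
Si: 1 × 28.085 = 28.0850
O: 4 × 15.999 = 63.9960
Summing the contributions gives the formula mass.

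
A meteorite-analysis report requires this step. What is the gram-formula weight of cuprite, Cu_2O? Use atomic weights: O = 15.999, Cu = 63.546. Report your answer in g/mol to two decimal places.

M = 2×63.546 + 1×15.999

143.09 g/mol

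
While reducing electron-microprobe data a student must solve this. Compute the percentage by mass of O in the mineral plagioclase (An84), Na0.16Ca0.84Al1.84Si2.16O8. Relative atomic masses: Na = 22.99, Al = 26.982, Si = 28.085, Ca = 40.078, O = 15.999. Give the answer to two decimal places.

46.43 weight percent

Molar mass of Na0.16Ca0.84Al1.84Si2.16O8: 0.16*22.99 + 0.84*40.078 + 1.84*26.982 + 2.16*28.085 + 8*15.999 = 275.646 g/mol.
Mass of O per formula unit: 8 × 15.999 = 127.992 g.
Weight fraction O = 127.992 / 275.646 = 0.4643.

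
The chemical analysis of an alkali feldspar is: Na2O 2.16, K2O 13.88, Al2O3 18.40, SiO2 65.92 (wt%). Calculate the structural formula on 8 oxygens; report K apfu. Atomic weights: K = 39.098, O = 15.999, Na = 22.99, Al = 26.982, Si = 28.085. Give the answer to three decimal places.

Na2O: 2.16/61.979 = 0.03485 mol → 0.06970 mol Na, 0.03485 mol O.
K2O: 13.88/94.195 = 0.14735 mol → 0.29470 mol K, 0.14735 mol O.
Al2O3: 18.40/101.961 = 0.18046 mol → 0.36092 mol Al, 0.54138 mol O.
SiO2: 65.92/60.083 = 1.09715 mol → 1.09715 mol Si, 2.19430 mol O.
Total oxygen = 2.91788 mol. Normalization factor = 8/2.91788 = 2.74172.
K per 8 O = 0.29470 × 2.74172 = 0.808.

0.808 K apfu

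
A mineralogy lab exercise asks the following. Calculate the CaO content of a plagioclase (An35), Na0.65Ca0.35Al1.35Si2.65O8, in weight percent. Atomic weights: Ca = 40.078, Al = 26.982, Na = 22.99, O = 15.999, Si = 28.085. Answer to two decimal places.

Molar mass of Na0.65Ca0.35Al1.35Si2.65O8 = 0.65·22.99 + 0.35·40.078 + 1.35·26.982 + 2.65·28.085 + 8·15.999 = 267.814 g/mol.
Each formula unit contains 0.35 Ca, equivalent to 0.35/1 = 0.3500 mol CaO.
M(CaO) = 1×40.078 + 1×15.999 = 56.077 g/mol.
Mass of CaO per formula unit = 0.3500 × 56.077 = 19.627 g.
CaO wt% = 19.627 / 267.814 × 100 = 7.33%.

7.33 wt%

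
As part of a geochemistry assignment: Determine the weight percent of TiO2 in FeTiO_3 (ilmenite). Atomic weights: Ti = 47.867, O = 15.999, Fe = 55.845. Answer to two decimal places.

52.64 wt%

Formula mass = 151.709 g/mol.
1 Ti → 1.0000 mol TiO2 per formula unit; M(TiO2) = 79.865, so TiO2 mass = 79.865 g.
79.865/151.709 × 100 = 52.64 wt%.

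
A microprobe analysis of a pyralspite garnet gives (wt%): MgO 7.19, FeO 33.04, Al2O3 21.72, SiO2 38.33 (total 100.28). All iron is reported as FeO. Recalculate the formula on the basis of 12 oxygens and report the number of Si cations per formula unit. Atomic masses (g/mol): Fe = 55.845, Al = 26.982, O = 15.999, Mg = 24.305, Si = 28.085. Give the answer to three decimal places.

7.19 wt% MgO ÷ 40.304 g/mol = 0.17839 mol, giving 0.17839 Mg and 0.17839 O.
33.04 wt% FeO ÷ 71.844 g/mol = 0.45989 mol, giving 0.45989 Fe and 0.45989 O.
21.72 wt% Al2O3 ÷ 101.961 g/mol = 0.21302 mol, giving 0.42604 Al and 0.63906 O.
38.33 wt% SiO2 ÷ 60.083 g/mol = 0.63795 mol, giving 0.63795 Si and 1.27590 O.
Oxygen sums to 2.55324; scaling by 12/2.55324 = 4.69991 puts the formula on 12 O.
Si: 0.63795 × 4.69991 = 2.998 atoms per formula unit.

2.998 Si apfu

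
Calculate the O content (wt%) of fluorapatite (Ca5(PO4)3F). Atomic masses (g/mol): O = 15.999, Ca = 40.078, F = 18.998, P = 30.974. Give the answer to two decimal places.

38.07 wt%

M(Ca5(PO4)3F) = 504.298 g/mol.
O contributes 12 × 15.999 = 191.988 g per mole.
191.988/504.298 = 0.3807 → 38.07%.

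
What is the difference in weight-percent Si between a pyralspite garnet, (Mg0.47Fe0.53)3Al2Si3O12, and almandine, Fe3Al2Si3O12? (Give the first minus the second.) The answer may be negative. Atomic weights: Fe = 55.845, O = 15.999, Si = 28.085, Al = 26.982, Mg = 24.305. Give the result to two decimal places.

Si in (Mg0.47Fe0.53)3Al2Si3O12: molar mass 453.271 g/mol; 3×28.085 = 84.255 g → 18.59 wt%.
Si in Fe3Al2Si3O12: molar mass 497.742 g/mol; 3×28.085 = 84.255 g → 16.93 wt%.
Difference = 18.59 − 16.93 = 1.66 percentage points.

1.66 percentage points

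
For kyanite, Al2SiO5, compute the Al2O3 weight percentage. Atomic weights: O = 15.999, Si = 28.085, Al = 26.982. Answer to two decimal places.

M(Al2SiO5) = 162.044 g/mol; M(Al2O3) = 101.961 g/mol.
Moles Al2O3 per formula unit = 2 Al ÷ 2 = 1.0000.
Al2O3 fraction = (1.0000 × 101.961) / 162.044 = 101.961/162.044 = 0.6292.

62.92 wt%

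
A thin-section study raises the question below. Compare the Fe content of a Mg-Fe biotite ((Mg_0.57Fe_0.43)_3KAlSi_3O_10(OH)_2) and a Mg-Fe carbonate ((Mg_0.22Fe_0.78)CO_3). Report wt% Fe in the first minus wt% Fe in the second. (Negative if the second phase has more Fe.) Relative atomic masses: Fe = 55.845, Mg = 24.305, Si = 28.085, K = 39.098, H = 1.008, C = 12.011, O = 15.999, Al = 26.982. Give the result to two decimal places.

M((Mg_0.57Fe_0.43)_3KAlSi_3O_10(OH)_2) = 457.941 g/mol, so wt% Fe = 72.040/457.941 × 100 = 15.73%.
M((Mg_0.22Fe_0.78)CO_3) = 108.914 g/mol, so wt% Fe = 43.559/108.914 × 100 = 39.99%.
15.73 − 39.99 = -24.26 pp.

-24.26 percentage points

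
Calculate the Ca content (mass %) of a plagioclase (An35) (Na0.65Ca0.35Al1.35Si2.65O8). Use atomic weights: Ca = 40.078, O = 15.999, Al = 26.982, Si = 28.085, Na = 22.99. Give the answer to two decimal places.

M(Na0.65Ca0.35Al1.35Si2.65O8) = 267.814 g/mol.
Ca contributes 0.35 × 40.078 = 14.027 g per mole.
14.027/267.814 = 0.0524 → 5.24%.

5.24 mass %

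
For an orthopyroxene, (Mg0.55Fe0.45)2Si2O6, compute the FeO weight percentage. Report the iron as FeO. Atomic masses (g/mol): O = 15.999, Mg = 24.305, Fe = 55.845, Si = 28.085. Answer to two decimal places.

28.22 wt%

Molar mass of (Mg0.55Fe0.45)2Si2O6 = 1.10·24.305 + 0.90·55.845 + 2·28.085 + 6·15.999 = 229.160 g/mol.
Each formula unit contains 0.90 Fe, equivalent to 0.90/1 = 0.9000 mol FeO.
M(FeO) = 1×55.845 + 1×15.999 = 71.844 g/mol.
Mass of FeO per formula unit = 0.9000 × 71.844 = 64.660 g.
FeO wt% = 64.660 / 229.160 × 100 = 28.22%.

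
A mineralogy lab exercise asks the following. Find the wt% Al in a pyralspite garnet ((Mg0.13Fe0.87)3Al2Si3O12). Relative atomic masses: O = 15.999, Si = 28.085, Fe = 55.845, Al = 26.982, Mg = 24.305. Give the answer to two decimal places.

M((Mg0.13Fe0.87)3Al2Si3O12) = 485.441 g/mol.
Al contributes 2 × 26.982 = 53.964 g per mole.
53.964/485.441 = 0.1112 → 11.12%.

11.12 weight percent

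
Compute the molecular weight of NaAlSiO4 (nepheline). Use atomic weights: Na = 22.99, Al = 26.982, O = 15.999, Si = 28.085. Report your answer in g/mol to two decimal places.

142.05 g/mol

Na: 1 × 22.99 = 22.9900
Al: 1 × 26.982 = 26.9820
Si: 1 × 28.085 = 28.0850
O: 4 × 15.999 = 63.9960
Summing the contributions gives the formula mass.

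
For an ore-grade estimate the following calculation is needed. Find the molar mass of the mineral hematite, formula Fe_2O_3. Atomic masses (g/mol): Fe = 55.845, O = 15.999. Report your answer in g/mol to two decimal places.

Fe: 2 × 55.845 = 111.6900
O: 3 × 15.999 = 47.9970
Summing the contributions gives the formula mass.

159.69 g/mol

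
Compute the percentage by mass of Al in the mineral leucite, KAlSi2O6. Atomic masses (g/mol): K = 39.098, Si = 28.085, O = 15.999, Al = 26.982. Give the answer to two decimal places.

Formula mass = 1*39.098 + 1*26.982 + 2*28.085 + 6*15.999 = 218.244 g/mol, of which 26.982 g is Al.
So Al makes up 26.982/218.244 = 0.1236 of the mass, i.e. 12.36%.

12.36 weight percent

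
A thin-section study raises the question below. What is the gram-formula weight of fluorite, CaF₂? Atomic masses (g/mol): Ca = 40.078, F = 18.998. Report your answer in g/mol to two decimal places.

78.07 g/mol

Ca: 1 × 40.078 = 40.0780
F: 2 × 18.998 = 37.9960
Summing the contributions gives the formula mass.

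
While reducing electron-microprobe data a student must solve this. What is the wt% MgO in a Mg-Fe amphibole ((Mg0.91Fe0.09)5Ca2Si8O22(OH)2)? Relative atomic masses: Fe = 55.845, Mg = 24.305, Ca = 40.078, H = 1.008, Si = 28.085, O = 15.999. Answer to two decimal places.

22.19 wt%

Formula mass = 826.546 g/mol.
4.55 Mg → 4.5500 mol MgO per formula unit; M(MgO) = 40.304, so MgO mass = 183.383 g.
183.383/826.546 × 100 = 22.19 wt%.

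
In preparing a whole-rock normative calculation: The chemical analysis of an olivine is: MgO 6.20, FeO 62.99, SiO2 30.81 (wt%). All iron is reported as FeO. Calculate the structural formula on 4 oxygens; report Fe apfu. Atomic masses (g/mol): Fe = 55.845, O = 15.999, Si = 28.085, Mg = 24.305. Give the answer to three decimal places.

1.706 Fe apfu

MgO: 6.20/40.304 = 0.15383 mol → 0.15383 mol Mg, 0.15383 mol O.
FeO: 62.99/71.844 = 0.87676 mol → 0.87676 mol Fe, 0.87676 mol O.
SiO2: 30.81/60.083 = 0.51279 mol → 0.51279 mol Si, 1.02558 mol O.
Total oxygen = 2.05617 mol. Normalization factor = 4/2.05617 = 1.94536.
Fe per 4 O = 0.87676 × 1.94536 = 1.706.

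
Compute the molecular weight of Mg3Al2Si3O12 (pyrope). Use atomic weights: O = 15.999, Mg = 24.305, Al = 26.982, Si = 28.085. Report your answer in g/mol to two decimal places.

403.12 g/mol

M = 3·24.305 + 2·26.982 + 3·28.085 + 12·15.999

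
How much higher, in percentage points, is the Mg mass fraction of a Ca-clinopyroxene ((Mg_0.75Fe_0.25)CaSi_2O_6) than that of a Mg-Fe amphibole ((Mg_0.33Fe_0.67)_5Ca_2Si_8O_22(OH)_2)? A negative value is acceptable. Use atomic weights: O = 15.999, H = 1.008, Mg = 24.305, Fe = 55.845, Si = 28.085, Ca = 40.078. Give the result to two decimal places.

3.75 percentage points

Mg in (Mg_0.75Fe_0.25)CaSi_2O_6: molar mass 224.432 g/mol; 0.75×24.305 = 18.229 g → 8.12 wt%.
Mg in (Mg_0.33Fe_0.67)_5Ca_2Si_8O_22(OH)_2: molar mass 918.012 g/mol; 1.65×24.305 = 40.103 g → 4.37 wt%.
Difference = 8.12 − 4.37 = 3.75 percentage points.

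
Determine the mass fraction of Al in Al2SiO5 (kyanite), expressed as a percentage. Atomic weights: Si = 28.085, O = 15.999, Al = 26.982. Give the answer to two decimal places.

Molar mass of Al2SiO5: 2*26.982 + 1*28.085 + 5*15.999 = 162.044 g/mol.
Mass of Al per formula unit: 2 × 26.982 = 53.964 g.
Weight fraction Al = 53.964 / 162.044 = 0.3330.

33.30 weight percent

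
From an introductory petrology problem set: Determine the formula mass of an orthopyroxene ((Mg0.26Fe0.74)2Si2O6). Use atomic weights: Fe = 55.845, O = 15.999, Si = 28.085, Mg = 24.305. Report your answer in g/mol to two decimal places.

M = 0.52·24.305 + 1.48·55.845 + 2·28.085 + 6·15.999

247.45 g/mol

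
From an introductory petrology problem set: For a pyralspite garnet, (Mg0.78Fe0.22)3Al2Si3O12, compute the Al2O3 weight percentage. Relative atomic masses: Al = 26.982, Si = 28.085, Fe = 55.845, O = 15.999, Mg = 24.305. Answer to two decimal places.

24.05 wt%

Molar mass of (Mg0.78Fe0.22)3Al2Si3O12 = 2.34×24.305 + 0.66×55.845 + 2×26.982 + 3×28.085 + 12×15.999 = 423.938 g/mol.
Each formula unit contains 2 Al, equivalent to 2/2 = 1.0000 mol Al2O3.
M(Al2O3) = 2×26.982 + 3×15.999 = 101.961 g/mol.
Mass of Al2O3 per formula unit = 1.0000 × 101.961 = 101.961 g.
Al2O3 wt% = 101.961 / 423.938 × 100 = 24.05%.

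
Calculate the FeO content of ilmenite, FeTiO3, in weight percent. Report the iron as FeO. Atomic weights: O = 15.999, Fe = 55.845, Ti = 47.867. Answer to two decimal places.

47.36 wt%

Formula mass = 151.709 g/mol.
1 Fe → 1.0000 mol FeO per formula unit; M(FeO) = 71.844, so FeO mass = 71.844 g.
71.844/151.709 × 100 = 47.36 wt%.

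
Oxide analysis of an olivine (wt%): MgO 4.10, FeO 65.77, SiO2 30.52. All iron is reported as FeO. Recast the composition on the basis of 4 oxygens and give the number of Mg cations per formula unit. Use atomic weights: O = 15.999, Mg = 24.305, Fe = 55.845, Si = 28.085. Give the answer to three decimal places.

0.200 Mg apfu

4.10 wt% MgO ÷ 40.304 g/mol = 0.10173 mol, giving 0.10173 Mg and 0.10173 O.
65.77 wt% FeO ÷ 71.844 g/mol = 0.91546 mol, giving 0.91546 Fe and 0.91546 O.
30.52 wt% SiO2 ÷ 60.083 g/mol = 0.50796 mol, giving 0.50796 Si and 1.01592 O.
Oxygen sums to 2.03311; scaling by 4/2.03311 = 1.96743 puts the formula on 4 O.
Mg: 0.10173 × 1.96743 = 0.200 atoms per formula unit.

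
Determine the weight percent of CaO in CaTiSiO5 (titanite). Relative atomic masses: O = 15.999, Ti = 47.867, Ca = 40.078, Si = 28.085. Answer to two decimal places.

28.61 wt%

Molar mass of CaTiSiO5 = 1·40.078 + 1·47.867 + 1·28.085 + 5·15.999 = 196.025 g/mol.
Each formula unit contains 1 Ca, equivalent to 1/1 = 1.0000 mol CaO.
M(CaO) = 1×40.078 + 1×15.999 = 56.077 g/mol.
Mass of CaO per formula unit = 1.0000 × 56.077 = 56.077 g.
CaO wt% = 56.077 / 196.025 × 100 = 28.61%.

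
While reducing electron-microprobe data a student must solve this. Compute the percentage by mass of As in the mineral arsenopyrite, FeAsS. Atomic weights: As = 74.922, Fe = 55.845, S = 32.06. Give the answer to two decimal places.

Formula mass = 1*55.845 + 1*74.922 + 1*32.06 = 162.827 g/mol, of which 74.922 g is As.
So As makes up 74.922/162.827 = 0.4601 of the mass, i.e. 46.01%.

46.01 mass %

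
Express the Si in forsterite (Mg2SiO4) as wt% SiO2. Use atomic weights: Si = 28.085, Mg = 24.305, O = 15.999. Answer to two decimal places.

42.71 wt%

M(Mg2SiO4) = 140.691 g/mol; M(SiO2) = 60.083 g/mol.
Moles SiO2 per formula unit = 1 Si ÷ 1 = 1.0000.
SiO2 fraction = (1.0000 × 60.083) / 140.691 = 60.083/140.691 = 0.4271.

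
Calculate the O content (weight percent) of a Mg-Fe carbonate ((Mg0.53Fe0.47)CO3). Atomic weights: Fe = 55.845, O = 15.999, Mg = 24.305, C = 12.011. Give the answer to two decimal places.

48.41 weight percent

Molar mass of (Mg0.53Fe0.47)CO3: 0.53·24.305 + 0.47·55.845 + 1·12.011 + 3·15.999 = 99.137 g/mol.
Mass of O per formula unit: 3 × 15.999 = 47.997 g.
Weight fraction O = 47.997 / 99.137 = 0.4841.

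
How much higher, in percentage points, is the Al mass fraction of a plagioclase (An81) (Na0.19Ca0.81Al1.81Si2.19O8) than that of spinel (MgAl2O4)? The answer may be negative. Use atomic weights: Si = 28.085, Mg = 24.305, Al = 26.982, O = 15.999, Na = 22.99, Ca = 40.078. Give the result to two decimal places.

M(Na0.19Ca0.81Al1.81Si2.19O8) = 275.167 g/mol, so wt% Al = 48.837/275.167 × 100 = 17.75%.
M(MgAl2O4) = 142.265 g/mol, so wt% Al = 53.964/142.265 × 100 = 37.93%.
17.75 − 37.93 = -20.18 pp.

-20.18 percentage points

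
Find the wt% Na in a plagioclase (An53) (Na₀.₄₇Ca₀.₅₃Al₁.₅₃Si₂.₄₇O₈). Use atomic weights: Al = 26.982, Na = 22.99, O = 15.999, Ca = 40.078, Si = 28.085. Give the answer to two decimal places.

M(Na₀.₄₇Ca₀.₅₃Al₁.₅₃Si₂.₄₇O₈) = 270.691 g/mol.
Na contributes 0.47 × 22.99 = 10.805 g per mole.
10.805/270.691 = 0.0399 → 3.99%.

3.99 mass %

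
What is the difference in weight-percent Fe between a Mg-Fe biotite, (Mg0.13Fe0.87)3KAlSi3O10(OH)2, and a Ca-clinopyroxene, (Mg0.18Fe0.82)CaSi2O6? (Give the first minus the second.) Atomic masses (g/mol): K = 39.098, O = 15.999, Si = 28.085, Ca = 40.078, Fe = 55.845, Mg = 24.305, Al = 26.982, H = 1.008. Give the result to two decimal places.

M((Mg0.13Fe0.87)3KAlSi3O10(OH)2) = 499.573 g/mol, so wt% Fe = 145.755/499.573 × 100 = 29.18%.
M((Mg0.18Fe0.82)CaSi2O6) = 242.410 g/mol, so wt% Fe = 45.793/242.410 × 100 = 18.89%.
29.18 − 18.89 = 10.29 pp.

10.29 percentage points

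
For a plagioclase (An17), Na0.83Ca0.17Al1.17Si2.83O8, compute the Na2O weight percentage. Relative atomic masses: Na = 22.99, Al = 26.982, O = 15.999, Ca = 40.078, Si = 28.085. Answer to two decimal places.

Molar mass of Na0.83Ca0.17Al1.17Si2.83O8 = 0.83*22.99 + 0.17*40.078 + 1.17*26.982 + 2.83*28.085 + 8*15.999 = 264.936 g/mol.
Each formula unit contains 0.83 Na, equivalent to 0.83/2 = 0.4150 mol Na2O.
M(Na2O) = 2×22.99 + 1×15.999 = 61.979 g/mol.
Mass of Na2O per formula unit = 0.4150 × 61.979 = 25.721 g.
Na2O wt% = 25.721 / 264.936 × 100 = 9.71%.

9.71 wt%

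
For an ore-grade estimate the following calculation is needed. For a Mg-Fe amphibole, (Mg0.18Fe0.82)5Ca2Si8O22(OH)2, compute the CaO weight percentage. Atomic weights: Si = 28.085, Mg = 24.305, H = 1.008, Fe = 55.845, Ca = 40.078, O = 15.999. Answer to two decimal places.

11.91 wt%

Molar mass of (Mg0.18Fe0.82)5Ca2Si8O22(OH)2 = 0.90×24.305 + 4.10×55.845 + 2×40.078 + 8×28.085 + 24×15.999 + 2×1.008 = 941.667 g/mol.
Each formula unit contains 2 Ca, equivalent to 2/1 = 2.0000 mol CaO.
M(CaO) = 1×40.078 + 1×15.999 = 56.077 g/mol.
Mass of CaO per formula unit = 2.0000 × 56.077 = 112.154 g.
CaO wt% = 112.154 / 941.667 × 100 = 11.91%.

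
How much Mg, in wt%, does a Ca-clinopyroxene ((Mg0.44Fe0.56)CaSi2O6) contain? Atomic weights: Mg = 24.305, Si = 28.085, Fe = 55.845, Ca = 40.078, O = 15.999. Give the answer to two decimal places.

4.57 wt%

M((Mg0.44Fe0.56)CaSi2O6) = 234.209 g/mol.
Mg contributes 0.44 × 24.305 = 10.694 g per mole.
10.694/234.209 = 0.0457 → 4.57%.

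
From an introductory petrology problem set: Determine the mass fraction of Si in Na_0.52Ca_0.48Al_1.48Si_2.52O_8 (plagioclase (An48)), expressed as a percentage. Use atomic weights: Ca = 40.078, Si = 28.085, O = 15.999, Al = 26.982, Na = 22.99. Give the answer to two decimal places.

Formula mass = 0.52×22.99 + 0.48×40.078 + 1.48×26.982 + 2.52×28.085 + 8×15.999 = 269.892 g/mol, of which 70.774 g is Si.
So Si makes up 70.774/269.892 = 0.2622 of the mass, i.e. 26.22%.

26.22 mass %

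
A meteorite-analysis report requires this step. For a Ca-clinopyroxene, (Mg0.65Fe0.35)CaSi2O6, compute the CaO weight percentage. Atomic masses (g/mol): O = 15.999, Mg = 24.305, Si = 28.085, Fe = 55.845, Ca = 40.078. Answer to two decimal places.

24.64 wt%

Formula mass = 227.586 g/mol.
1 Ca → 1.0000 mol CaO per formula unit; M(CaO) = 56.077, so CaO mass = 56.077 g.
56.077/227.586 × 100 = 24.64 wt%.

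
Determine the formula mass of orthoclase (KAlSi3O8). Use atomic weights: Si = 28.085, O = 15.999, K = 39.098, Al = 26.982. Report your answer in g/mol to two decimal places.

M = 1(39.098) + 1(26.982) + 3(28.085) + 8(15.999)

278.33 g/mol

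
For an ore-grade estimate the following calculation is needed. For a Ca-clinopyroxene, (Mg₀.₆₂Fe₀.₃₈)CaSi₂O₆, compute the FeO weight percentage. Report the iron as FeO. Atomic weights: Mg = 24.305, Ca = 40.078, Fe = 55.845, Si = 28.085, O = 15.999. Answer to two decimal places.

11.95 wt%

Molar mass of (Mg₀.₆₂Fe₀.₃₈)CaSi₂O₆ = 0.62*24.305 + 0.38*55.845 + 1*40.078 + 2*28.085 + 6*15.999 = 228.532 g/mol.
Each formula unit contains 0.38 Fe, equivalent to 0.38/1 = 0.3800 mol FeO.
M(FeO) = 1×55.845 + 1×15.999 = 71.844 g/mol.
Mass of FeO per formula unit = 0.3800 × 71.844 = 27.301 g.
FeO wt% = 27.301 / 228.532 × 100 = 11.95%.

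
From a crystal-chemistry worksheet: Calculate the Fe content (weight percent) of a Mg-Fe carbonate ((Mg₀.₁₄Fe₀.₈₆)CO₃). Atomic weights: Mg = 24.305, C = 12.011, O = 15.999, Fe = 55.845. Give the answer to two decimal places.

43.10 weight percent

Molar mass of (Mg₀.₁₄Fe₀.₈₆)CO₃: 0.14·24.305 + 0.86·55.845 + 1·12.011 + 3·15.999 = 111.437 g/mol.
Mass of Fe per formula unit: 0.86 × 55.845 = 48.027 g.
Weight fraction Fe = 48.027 / 111.437 = 0.4310.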